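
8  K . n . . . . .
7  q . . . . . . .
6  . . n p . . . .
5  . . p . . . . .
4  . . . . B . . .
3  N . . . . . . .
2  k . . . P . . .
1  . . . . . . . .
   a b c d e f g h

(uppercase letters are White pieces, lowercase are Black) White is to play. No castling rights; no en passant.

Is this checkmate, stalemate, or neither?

White to move; white king on a8.
In check: yes, from the black queen on a7.
King squares — a7: attacked by Nc6; b7: attacked by Qa7; b8: attacked by Nc6.
Legal moves for White: none.
In check with no legal moves → checkmate.

checkmate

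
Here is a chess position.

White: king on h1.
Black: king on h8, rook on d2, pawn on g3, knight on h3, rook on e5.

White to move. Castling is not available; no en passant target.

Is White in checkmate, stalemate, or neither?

stalemate

White to move; white king on h1.
In check: no.
King squares — g1: attacked by Nh3; g2: attacked by Rd2; h2: attacked by Rd2.
Legal moves for White: none.
Not in check and no legal moves → stalemate.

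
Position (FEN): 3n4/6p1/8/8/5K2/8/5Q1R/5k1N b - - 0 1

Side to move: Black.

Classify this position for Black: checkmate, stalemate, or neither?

checkmate

Black to move; black king on f1.
In check: yes, from the white queen on f2.
King squares — e1: attacked by Qf2; g1: attacked by Qf2; e2: attacked by Qf2; f2: attacked by Nh1; g2: attacked by Qf2.
Legal moves for Black: none.
In check with no legal moves → checkmate.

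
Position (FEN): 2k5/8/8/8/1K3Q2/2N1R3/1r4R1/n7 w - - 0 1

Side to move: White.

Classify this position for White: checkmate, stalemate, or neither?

neither

White to move; white king on b4.
In check: yes, from the black rook on b2.
King squares — a3: available; b3: attacked by Na1; c3: own knight; a4: available; c4: available; a5: available; b5: attacked by Rb2; c5: available.
Legal moves for White: Kc5, Ka5, Kc4, Ka4, Ka3, Rxb2.
White is in check but has 6 legal moves → neither.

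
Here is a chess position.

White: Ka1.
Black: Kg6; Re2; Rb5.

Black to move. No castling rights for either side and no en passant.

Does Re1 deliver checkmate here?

no

After Re1: white king on a1; in check: yes, from the black rook on e1.
White has 1 legal reply: Ka2.
In check but a legal move exists → not checkmate.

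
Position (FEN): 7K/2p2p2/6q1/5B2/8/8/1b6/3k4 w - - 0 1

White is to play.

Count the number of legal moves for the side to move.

White to move; king on h8.
In check: yes, from the black bishop on b2.
Legal moves: none.
Count: 0.

0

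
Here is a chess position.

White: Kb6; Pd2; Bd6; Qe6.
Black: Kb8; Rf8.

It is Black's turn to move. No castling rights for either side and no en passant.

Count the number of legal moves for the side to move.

Black to move; king on b8.
In check: yes, from the white bishop on d6.
Legal moves: Ka8.
Count: 1.

1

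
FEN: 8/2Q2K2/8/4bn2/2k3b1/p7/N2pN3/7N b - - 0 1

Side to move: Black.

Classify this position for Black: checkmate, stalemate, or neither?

Black to move; black king on c4.
In check: yes, from the white queen on c7.
Legal moves for Black: Kd5, Kb5, Kd3, Kb3, Bxc7.
Black is in check but has 5 legal moves → neither.

neither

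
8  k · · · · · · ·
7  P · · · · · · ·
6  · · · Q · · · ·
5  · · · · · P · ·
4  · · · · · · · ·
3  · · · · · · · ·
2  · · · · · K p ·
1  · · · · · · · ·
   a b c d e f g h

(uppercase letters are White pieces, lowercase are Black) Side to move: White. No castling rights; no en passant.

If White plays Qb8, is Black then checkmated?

yes

After Qb8: black king on a8; in check: yes, from the white queen on b8.
King squares — a7: attacked by Qb8; b7: attacked by Qb8; b8: attacked by Pa7.
Black has no legal moves → checkmate.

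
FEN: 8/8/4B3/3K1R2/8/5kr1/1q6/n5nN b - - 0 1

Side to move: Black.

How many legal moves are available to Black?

4

Black to move; king on f3.
In check: yes, from the white rook on f5.
Legal moves: Kg4, Ke3, Kg2, Ke2.
Count: 4.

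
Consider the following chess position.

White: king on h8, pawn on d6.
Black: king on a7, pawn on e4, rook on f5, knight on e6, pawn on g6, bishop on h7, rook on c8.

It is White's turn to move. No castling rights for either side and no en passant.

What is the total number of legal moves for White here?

White to move; king on h8.
In check: yes, from the black rook on c8.
Legal moves: Kxh7.
Count: 1.

1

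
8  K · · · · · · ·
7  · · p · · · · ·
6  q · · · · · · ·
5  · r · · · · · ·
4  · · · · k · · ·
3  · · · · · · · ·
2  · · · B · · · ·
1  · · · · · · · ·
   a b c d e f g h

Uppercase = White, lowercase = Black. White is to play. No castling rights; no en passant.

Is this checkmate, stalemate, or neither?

White to move; white king on a8.
In check: yes, from the black queen on a6.
King squares — a7: attacked by Qa6; b7: attacked by Rb5; b8: attacked by Rb5.
Legal moves for White: none.
In check with no legal moves → checkmate.

checkmate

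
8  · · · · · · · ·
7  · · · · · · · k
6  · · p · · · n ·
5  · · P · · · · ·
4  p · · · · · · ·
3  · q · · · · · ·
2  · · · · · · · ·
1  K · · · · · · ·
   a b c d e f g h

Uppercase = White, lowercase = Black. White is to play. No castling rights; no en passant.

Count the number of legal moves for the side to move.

White to move; king on a1.
In check: no.
Legal moves: none.
Count: 0.

0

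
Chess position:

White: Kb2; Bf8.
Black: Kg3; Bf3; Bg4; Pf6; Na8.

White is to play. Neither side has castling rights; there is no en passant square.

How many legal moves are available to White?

15

White to move; king on b2.
In check: no.
Legal moves: Bg7, Be7, Bh6, Bd6+, Bc5, Bb4, Ba3, Kc3, Kb3, Ka3, Kc2, Ka2, Kc1, Kb1, Ka1.
Count: 15.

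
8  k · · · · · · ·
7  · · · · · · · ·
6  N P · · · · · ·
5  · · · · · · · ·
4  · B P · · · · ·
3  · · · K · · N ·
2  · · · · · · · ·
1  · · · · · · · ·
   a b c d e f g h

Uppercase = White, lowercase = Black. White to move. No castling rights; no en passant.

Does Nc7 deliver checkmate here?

After Nc7: black king on a8; in check: yes, from the white knight on c7.
Black has 2 legal replies: Kb8, Kb7.
In check but a legal move exists → not checkmate.

no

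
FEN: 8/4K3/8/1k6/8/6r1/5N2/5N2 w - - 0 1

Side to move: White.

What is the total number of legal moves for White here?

White to move; king on e7.
In check: no.
Legal moves: Kf8, Ke8, Kd8, Kf7, Kd7, Kf6, Ke6, Kd6, Ng4, Ne4, Nh3, Nd3, Nh1, Nd1, Nxg3, Ne3, Nh2, Nd2.
Count: 18.

18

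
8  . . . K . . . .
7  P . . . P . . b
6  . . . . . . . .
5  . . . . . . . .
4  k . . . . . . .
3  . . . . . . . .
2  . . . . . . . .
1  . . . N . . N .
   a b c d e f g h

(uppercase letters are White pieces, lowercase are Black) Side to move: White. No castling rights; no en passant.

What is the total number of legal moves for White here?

19

White to move; king on d8.
In check: no.
Legal moves: Ke8, Kc8, Kd7, Kc7, Nh3, Nf3, Ne2, Ne3, Nc3+, Nf2, Nb2+, e8=Q+, e8=R, e8=B+, e8=N, a8=Q+, a8=R+, a8=B, a8=N.
Count: 19.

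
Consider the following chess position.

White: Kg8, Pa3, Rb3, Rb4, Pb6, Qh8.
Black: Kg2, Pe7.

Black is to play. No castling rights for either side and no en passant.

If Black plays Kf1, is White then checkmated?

no

After Kf1: white king on g8; in check: no.
White is not in check, so this cannot be checkmate.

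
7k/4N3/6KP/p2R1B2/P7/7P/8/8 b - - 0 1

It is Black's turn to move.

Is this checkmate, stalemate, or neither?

stalemate

Black to move; black king on h8.
In check: no.
King squares — g7: attacked by Kg6; h7: attacked by Kg6; g8: attacked by Ne7.
Legal moves for Black: none.
Not in check and no legal moves → stalemate.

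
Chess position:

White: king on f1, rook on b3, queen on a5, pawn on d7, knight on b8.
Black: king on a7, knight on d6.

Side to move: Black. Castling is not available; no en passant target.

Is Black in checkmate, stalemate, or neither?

checkmate

Black to move; black king on a7.
In check: yes, from the white queen on a5.
King squares — a6: attacked by Qa5; b6: attacked by Rb3; b7: attacked by Rb3; a8: attacked by Qa5; b8: attacked by Rb3.
Legal moves for Black: none.
In check with no legal moves → checkmate.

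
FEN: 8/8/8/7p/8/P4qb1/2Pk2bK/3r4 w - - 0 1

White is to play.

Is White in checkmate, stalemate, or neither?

White to move; white king on h2.
In check: yes, from the black bishop on g3.
King squares — g1: attacked by Rd1; h1: attacked by Rd1; g2: attacked by Qf3; g3: attacked by Qf3; h3: attacked by Bg2.
Legal moves for White: none.
In check with no legal moves → checkmate.

checkmate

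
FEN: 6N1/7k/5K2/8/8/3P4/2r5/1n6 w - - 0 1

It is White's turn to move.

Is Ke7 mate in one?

After Ke7: black king on h7; in check: no.
Black is not in check, so this cannot be checkmate.

no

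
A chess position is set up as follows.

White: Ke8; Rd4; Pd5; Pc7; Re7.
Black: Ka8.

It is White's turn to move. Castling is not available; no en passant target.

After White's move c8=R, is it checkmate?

After c8=R: black king on a8; in check: yes, from the white rook on c8.
King squares — a7: attacked by Re7; b7: attacked by Re7; b8: attacked by Rc8.
Black has no legal moves → checkmate.

yes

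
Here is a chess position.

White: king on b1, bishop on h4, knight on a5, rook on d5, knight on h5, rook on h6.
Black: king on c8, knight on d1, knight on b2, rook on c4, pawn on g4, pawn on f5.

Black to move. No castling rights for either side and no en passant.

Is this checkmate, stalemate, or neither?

neither

Black to move; black king on c8.
In check: no.
Legal moves for Black include: Kb8, Kc7, Rc7, Rc6, Rc5, Rf4, Re4, Rd4, Rb4, Ra4, Rc3, Rc2, Rc1+, Na4, Nd3, Ne3, Nc3+, Nf2, ... (list truncated; more exist).
Black has legal moves and is not in check → neither.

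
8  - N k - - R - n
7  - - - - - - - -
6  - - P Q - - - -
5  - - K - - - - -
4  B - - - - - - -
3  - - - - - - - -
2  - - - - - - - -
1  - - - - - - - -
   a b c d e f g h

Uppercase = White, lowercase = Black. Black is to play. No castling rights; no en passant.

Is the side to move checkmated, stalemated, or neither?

Black to move; black king on c8.
In check: yes, from the white rook on f8.
King squares — b7: attacked by Pc6; c7: attacked by Qd6; d7: attacked by Pc6; b8: attacked by Qd6; d8: attacked by Qd6.
Legal moves for Black: none.
In check with no legal moves → checkmate.

checkmate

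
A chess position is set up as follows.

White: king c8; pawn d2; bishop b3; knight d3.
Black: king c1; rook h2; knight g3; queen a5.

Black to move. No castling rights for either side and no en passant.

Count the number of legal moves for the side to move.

2

Black to move; king on c1.
In check: yes, from the white knight on d3.
Legal moves: Kxd2, Kb1.
Count: 2.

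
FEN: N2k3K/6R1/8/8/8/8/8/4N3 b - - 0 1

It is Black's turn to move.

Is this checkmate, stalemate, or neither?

Black to move; black king on d8.
In check: no.
Legal moves for Black: Ke8, Kc8.
Black has 2 legal moves and is not in check → neither.

neither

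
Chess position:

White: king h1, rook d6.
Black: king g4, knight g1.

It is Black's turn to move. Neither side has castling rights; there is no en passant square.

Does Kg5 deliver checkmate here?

no

After Kg5: white king on h1; in check: no.
White is not in check, so this cannot be checkmate.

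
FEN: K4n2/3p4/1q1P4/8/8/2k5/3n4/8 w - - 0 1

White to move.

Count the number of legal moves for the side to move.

White to move; king on a8.
In check: no.
Legal moves: none.
Count: 0.

0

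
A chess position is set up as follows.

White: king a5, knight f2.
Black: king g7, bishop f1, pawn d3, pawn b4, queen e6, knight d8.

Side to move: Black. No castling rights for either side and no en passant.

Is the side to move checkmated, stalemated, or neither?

neither

Black to move; black king on g7.
In check: no.
Legal moves for Black include: Nf7, Nb7+, Nc6+, Kh8, Kg8, Kf8, Kh7, Kf7, Kh6, Kg6, Kf6, Qg8, Qe8, Qc8, Qf7, Qe7, Qd7, Qh6, ... (list truncated; more exist).
Black has legal moves and is not in check → neither.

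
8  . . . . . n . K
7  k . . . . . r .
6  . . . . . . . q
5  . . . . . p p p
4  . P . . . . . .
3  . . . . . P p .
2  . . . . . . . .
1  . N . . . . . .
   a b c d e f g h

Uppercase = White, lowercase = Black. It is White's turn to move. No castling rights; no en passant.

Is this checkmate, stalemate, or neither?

checkmate

White to move; white king on h8.
In check: yes, from the black queen on h6.
King squares — g7: attacked by Qh6; h7: attacked by Qh6; g8: attacked by Rg7.
Legal moves for White: none.
In check with no legal moves → checkmate.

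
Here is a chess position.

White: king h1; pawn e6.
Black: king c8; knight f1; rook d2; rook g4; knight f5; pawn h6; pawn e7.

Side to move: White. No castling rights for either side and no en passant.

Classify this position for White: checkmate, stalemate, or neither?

White to move; white king on h1.
In check: no.
King squares — g1: attacked by Rg4; g2: attacked by Rd2; h2: attacked by Nf1.
Legal moves for White: none.
Not in check and no legal moves → stalemate.

stalemate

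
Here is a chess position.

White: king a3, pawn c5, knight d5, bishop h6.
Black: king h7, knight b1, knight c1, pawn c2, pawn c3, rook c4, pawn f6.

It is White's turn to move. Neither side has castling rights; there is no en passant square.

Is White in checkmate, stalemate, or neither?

White to move; white king on a3.
In check: yes, from the black knight on b1.
King squares — a2: attacked by Nc1; b2: attacked by Pc3; b3: attacked by Nc1; a4: attacked by Rc4; b4: attacked by Rc4.
Legal moves for White: none.
In check with no legal moves → checkmate.

checkmate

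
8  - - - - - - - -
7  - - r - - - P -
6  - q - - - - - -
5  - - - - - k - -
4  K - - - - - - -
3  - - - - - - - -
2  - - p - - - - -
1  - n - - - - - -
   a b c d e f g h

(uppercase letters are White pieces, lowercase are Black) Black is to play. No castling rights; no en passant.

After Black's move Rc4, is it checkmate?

yes

After Rc4: white king on a4; in check: yes, from the black rook on c4.
King squares — a3: attacked by Nb1; b3: attacked by Qb6; b4: attacked by Rc4; a5: attacked by Qb6; b5: attacked by Qb6.
White has no legal moves → checkmate.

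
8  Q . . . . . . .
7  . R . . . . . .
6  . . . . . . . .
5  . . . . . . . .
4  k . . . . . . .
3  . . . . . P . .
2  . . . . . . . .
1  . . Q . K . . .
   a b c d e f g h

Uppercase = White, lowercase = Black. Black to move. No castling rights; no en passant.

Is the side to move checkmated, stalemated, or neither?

Black to move; black king on a4.
In check: yes, from the white queen on a8.
King squares — a3: attacked by Qc1; b3: attacked by Rb7; b4: attacked by Rb7; a5: attacked by Qa8; b5: attacked by Rb7.
Legal moves for Black: none.
In check with no legal moves → checkmate.

checkmate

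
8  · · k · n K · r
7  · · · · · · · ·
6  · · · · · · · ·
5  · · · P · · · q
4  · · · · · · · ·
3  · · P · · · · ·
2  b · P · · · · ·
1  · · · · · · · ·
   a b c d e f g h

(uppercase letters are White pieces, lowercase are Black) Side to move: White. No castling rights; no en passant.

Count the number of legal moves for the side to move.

White to move; king on f8.
In check: yes, from the black rook on h8.
Legal moves: Ke7.
Count: 1.

1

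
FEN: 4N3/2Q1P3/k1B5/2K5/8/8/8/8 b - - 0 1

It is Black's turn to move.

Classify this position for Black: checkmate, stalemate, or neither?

stalemate

Black to move; black king on a6.
In check: no.
King squares — a5: attacked by Qc7; b5: attacked by Kc5; b6: attacked by Kc5; a7: attacked by Qc7; b7: attacked by Bc6.
Legal moves for Black: none.
Not in check and no legal moves → stalemate.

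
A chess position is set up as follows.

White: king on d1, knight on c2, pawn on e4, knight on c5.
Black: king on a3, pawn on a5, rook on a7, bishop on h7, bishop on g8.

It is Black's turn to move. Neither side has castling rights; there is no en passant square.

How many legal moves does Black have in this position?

2

Black to move; king on a3.
In check: yes, from the white knight on c2.
Legal moves: Kb2, Ka2.
Count: 2.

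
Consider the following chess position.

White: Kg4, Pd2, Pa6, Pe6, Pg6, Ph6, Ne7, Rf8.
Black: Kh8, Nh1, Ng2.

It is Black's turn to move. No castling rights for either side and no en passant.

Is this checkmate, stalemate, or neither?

checkmate

Black to move; black king on h8.
In check: yes, from the white rook on f8.
King squares — g7: attacked by Ph6; h7: attacked by Pg6; g8: attacked by Ne7.
Legal moves for Black: none.
In check with no legal moves → checkmate.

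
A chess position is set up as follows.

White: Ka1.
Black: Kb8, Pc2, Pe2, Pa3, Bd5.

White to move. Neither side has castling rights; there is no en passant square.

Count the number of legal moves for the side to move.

0

White to move; king on a1.
In check: no.
Legal moves: none.
Count: 0.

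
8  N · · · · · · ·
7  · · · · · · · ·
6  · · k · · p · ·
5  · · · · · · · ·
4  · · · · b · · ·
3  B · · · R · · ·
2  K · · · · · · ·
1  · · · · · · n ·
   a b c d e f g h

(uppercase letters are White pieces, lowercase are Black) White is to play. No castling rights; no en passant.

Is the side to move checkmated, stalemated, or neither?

White to move; white king on a2.
In check: no.
Legal moves for White include: Nc7, Nb6, Rxe4, Rh3, Rg3, Rf3, Rd3, Rc3+, Rb3, Re2, Re1, Bf8, Be7, Bd6, Bc5, Bb4, Bb2, Bc1, ... (list truncated; more exist).
White has legal moves and is not in check → neither.

neither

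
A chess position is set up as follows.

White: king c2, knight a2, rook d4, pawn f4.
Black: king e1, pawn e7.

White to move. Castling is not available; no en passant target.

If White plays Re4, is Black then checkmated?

After Re4: black king on e1; in check: yes, from the white rook on e4.
Black has 2 legal replies: Kf2, Kf1.
In check but a legal move exists → not checkmate.

no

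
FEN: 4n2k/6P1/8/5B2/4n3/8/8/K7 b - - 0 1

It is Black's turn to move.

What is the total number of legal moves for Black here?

Black to move; king on h8.
In check: yes, from the white pawn on g7.
Legal moves: Kg8, Kxg7, Nxg7.
Count: 3.

3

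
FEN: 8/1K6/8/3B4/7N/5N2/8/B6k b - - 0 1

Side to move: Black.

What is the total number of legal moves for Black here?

0

Black to move; king on h1.
In check: no.
Legal moves: none.
Count: 0.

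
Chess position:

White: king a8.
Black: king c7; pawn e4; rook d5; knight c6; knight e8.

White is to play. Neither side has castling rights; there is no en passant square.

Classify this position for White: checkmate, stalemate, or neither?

White to move; white king on a8.
In check: no.
King squares — a7: attacked by Nc6; b7: attacked by Kc7; b8: attacked by Nc6.
Legal moves for White: none.
Not in check and no legal moves → stalemate.

stalemate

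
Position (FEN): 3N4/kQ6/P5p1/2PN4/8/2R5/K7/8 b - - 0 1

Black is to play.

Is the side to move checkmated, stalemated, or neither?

Black to move; black king on a7.
In check: yes, from the white queen on b7.
King squares — a6: attacked by Qb7; b6: attacked by Pc5; b7: attacked by Pa6; a8: attacked by Qb7; b8: attacked by Qb7.
Legal moves for Black: none.
In check with no legal moves → checkmate.

checkmate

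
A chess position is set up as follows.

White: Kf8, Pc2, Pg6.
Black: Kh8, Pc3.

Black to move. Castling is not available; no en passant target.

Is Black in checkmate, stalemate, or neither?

Black to move; black king on h8.
In check: no.
King squares — g7: attacked by Kf8; h7: attacked by Pg6; g8: attacked by Kf8.
Legal moves for Black: none.
Not in check and no legal moves → stalemate.

stalemate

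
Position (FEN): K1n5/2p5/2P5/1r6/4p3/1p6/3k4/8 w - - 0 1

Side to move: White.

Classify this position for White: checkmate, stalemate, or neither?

White to move; white king on a8.
In check: no.
King squares — a7: attacked by Nc8; b7: attacked by Rb5; b8: attacked by Rb5.
Legal moves for White: none.
Not in check and no legal moves → stalemate.

stalemate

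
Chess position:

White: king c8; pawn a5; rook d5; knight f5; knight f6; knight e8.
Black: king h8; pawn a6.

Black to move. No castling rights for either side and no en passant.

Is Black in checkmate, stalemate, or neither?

stalemate

Black to move; black king on h8.
In check: no.
King squares — g7: attacked by Nf5; h7: attacked by Nf6; g8: attacked by Nf6.
Legal moves for Black: none.
Not in check and no legal moves → stalemate.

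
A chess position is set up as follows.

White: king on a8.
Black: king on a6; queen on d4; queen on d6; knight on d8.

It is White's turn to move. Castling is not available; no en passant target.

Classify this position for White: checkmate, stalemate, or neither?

stalemate

White to move; white king on a8.
In check: no.
King squares — a7: attacked by Qd4; b7: attacked by Ka6; b8: attacked by Qd6.
Legal moves for White: none.
Not in check and no legal moves → stalemate.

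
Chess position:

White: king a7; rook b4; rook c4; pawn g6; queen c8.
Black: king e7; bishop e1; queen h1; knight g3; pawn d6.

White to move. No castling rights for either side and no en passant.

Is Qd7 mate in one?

no

After Qd7: black king on e7; in check: yes, from the white queen on d7.
Black has 3 legal replies: Kf8, Kxd7, Kf6.
In check but a legal move exists → not checkmate.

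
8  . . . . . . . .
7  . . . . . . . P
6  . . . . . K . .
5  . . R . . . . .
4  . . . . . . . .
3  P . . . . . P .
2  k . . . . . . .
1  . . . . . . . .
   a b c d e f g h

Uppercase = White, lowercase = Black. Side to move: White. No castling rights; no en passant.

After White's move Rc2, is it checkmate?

no

After Rc2: black king on a2; in check: yes, from the white rook on c2.
Black has 4 legal replies: Kb3, Kxa3, Kb1, Ka1.
In check but a legal move exists → not checkmate.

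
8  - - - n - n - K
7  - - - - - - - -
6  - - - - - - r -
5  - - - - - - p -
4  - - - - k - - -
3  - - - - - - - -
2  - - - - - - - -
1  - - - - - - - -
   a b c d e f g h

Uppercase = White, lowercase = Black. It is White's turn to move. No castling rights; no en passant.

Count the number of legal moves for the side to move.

0

White to move; king on h8.
In check: no.
Legal moves: none.
Count: 0.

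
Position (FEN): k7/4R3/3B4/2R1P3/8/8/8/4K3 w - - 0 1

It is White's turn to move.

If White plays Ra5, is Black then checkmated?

yes

After Ra5: black king on a8; in check: yes, from the white rook on a5.
King squares — a7: attacked by Ra5; b7: attacked by Re7; b8: attacked by Bd6.
Black has no legal moves → checkmate.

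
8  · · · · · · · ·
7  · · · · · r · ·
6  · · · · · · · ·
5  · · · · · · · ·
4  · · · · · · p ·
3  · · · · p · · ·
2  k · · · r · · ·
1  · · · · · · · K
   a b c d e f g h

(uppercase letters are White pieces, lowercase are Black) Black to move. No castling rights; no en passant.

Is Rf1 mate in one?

yes

After Rf1: white king on h1; in check: yes, from the black rook on f1.
King squares — g1: attacked by Rf1; g2: attacked by Re2; h2: attacked by Re2.
White has no legal moves → checkmate.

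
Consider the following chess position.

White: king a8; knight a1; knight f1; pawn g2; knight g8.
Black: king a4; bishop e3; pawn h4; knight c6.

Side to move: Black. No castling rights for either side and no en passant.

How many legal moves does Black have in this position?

Black to move; king on a4.
In check: no.
Legal moves: Nd8, Nb8, Ne7, Na7, Ne5, Na5, Nd4, Nb4, Kb5, Ka5, Kb4, Ka3, Ba7, Bh6, Bb6, Bg5, Bc5, Bf4, Bd4, Bf2, Bd2, Bg1, Bc1, h3.
Count: 24.

24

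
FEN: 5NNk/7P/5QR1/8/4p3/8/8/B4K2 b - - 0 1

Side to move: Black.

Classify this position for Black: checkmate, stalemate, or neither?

checkmate

Black to move; black king on h8.
In check: yes, from the white queen on f6.
King squares — g7: attacked by Qf6; h7: attacked by Nf8; g8: attacked by Rg6.
Legal moves for Black: none.
In check with no legal moves → checkmate.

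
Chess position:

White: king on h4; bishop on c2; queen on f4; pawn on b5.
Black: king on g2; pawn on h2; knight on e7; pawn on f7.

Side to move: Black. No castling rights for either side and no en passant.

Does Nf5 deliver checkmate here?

After Nf5: white king on h4; in check: yes, from the black knight on f5.
White has 5 legal replies: Kh5, Kg5, Kg4, Qxf5, Bxf5.
In check but a legal move exists → not checkmate.

no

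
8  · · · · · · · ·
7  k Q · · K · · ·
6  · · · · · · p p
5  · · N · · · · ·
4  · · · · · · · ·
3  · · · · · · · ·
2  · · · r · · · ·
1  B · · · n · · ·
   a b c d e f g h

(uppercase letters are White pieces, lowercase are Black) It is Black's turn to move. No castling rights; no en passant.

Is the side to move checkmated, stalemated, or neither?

checkmate

Black to move; black king on a7.
In check: yes, from the white queen on b7.
King squares — a6: attacked by Nc5; b6: attacked by Qb7; b7: attacked by Nc5; a8: attacked by Qb7; b8: attacked by Qb7.
Legal moves for Black: none.
In check with no legal moves → checkmate.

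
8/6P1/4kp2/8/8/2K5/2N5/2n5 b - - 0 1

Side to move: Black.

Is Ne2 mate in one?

After Ne2: white king on c3; in check: yes, from the black knight on e2.
White has 6 legal replies: Kc4, Kb4, Kd3, Kb3, Kd2, Kb2.
In check but a legal move exists → not checkmate.

no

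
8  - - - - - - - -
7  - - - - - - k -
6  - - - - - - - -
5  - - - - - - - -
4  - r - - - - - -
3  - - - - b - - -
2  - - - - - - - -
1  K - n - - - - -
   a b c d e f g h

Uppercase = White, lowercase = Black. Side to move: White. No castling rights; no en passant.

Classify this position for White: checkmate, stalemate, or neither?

stalemate

White to move; white king on a1.
In check: no.
King squares — b1: attacked by Rb4; a2: attacked by Nc1; b2: attacked by Rb4.
Legal moves for White: none.
Not in check and no legal moves → stalemate.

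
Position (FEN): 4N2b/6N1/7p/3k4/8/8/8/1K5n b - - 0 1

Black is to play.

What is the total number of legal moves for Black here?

Black to move; king on d5.
In check: no.
Legal moves: Bxg7, Kc6, Ke5, Kc5, Ke4, Kd4, Kc4, Ng3, Nf2, h5.
Count: 10.

10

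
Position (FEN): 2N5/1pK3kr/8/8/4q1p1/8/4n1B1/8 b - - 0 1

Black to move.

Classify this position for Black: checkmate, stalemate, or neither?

neither

Black to move; black king on g7.
In check: no.
Legal moves for Black include: Rh8, Rh6, Rh5, Rh4, Rh3, Rh2, Rh1, Kh8+, Kg8+, Kf8+, Kf7, Kh6+, Kg6+, Kf6+, Qe8, Qe7+, Qg6, Qe6, ... (list truncated; more exist).
Black has legal moves and is not in check → neither.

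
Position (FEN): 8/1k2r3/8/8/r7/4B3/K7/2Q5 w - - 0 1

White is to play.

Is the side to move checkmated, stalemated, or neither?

neither

White to move; white king on a2.
In check: yes, from the black rook on a4.
Legal moves for White: Kb3, Kb2, Kb1, Qa3.
White is in check but has 4 legal moves → neither.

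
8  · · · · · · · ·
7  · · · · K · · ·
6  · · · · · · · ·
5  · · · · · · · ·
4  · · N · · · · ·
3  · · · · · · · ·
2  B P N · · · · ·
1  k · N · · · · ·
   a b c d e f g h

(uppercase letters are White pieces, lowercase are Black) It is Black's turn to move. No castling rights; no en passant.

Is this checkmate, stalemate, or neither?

checkmate

Black to move; black king on a1.
In check: yes, from the white knight on c2.
King squares — b1: attacked by Ba2; a2: attacked by Nc1; b2: attacked by Nc4.
Legal moves for Black: none.
In check with no legal moves → checkmate.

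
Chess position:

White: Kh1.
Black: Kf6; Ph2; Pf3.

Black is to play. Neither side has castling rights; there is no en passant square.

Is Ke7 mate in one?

After Ke7: white king on h1; in check: no.
White is not in check, so this cannot be checkmate.

no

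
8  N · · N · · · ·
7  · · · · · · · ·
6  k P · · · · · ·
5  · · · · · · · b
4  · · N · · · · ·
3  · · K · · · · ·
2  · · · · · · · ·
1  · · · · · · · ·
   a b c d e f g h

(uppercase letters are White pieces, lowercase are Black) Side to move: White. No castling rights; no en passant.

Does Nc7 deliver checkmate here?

yes

After Nc7: black king on a6; in check: yes, from the white knight on c7.
King squares — a5: attacked by Nc4; b5: attacked by Nc7; b6: attacked by Nc4; a7: attacked by Pb6; b7: attacked by Nd8.
Black has no legal moves → checkmate.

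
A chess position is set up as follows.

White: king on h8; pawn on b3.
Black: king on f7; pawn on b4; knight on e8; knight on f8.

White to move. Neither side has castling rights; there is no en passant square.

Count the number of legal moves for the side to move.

White to move; king on h8.
In check: no.
Legal moves: none.
Count: 0.

0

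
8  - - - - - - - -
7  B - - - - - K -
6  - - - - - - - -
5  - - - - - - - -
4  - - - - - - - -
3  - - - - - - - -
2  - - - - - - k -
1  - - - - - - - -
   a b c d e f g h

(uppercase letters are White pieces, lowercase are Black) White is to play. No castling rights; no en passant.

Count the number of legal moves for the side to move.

White to move; king on g7.
In check: no.
Legal moves: Kh8, Kg8, Kf8, Kh7, Kf7, Kh6, Kg6, Kf6, Bb8, Bb6, Bc5, Bd4, Be3, Bf2, Bg1.
Count: 15.

15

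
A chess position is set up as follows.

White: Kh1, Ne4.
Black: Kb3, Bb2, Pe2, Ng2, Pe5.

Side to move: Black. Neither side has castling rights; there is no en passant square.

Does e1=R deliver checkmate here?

no

After e1=R: white king on h1; in check: yes, from the black rook on e1.
White has 2 legal replies: Kh2, Kxg2.
In check but a legal move exists → not checkmate.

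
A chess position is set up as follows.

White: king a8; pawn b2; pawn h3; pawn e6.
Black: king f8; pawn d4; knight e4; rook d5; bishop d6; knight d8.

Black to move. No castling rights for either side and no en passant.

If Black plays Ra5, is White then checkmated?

After Ra5: white king on a8; in check: yes, from the black rook on a5.
King squares — a7: attacked by Ra5; b7: attacked by Nd8; b8: attacked by Bd6.
White has no legal moves → checkmate.

yes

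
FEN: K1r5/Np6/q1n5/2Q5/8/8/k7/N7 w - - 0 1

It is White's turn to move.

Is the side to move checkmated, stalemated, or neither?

checkmate

White to move; white king on a8.
In check: yes, from the black rook on c8.
King squares — a7: own knight; b7: attacked by Qa6; b8: attacked by Nc6.
Legal moves for White: none.
In check with no legal moves → checkmate.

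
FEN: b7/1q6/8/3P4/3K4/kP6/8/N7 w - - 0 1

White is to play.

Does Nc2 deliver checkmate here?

After Nc2: black king on a3; in check: yes, from the white knight on c2.
Black has 3 legal replies: Kxb3, Kb2, Ka2.
In check but a legal move exists → not checkmate.

no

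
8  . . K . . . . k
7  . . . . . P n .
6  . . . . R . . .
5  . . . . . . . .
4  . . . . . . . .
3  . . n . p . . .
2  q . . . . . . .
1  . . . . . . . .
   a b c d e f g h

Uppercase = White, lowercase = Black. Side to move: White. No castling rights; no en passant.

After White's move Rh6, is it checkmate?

After Rh6: black king on h8; in check: yes, from the white rook on h6.
King squares — g7: own knight; h7: attacked by Rh6; g8: attacked by Pf7.
Black has no legal moves → checkmate.

yes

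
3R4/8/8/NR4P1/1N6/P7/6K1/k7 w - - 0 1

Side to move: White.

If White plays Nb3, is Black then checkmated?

no

After Nb3: black king on a1; in check: yes, from the white knight on b3.
Black has 2 legal replies: Kb2, Kb1.
In check but a legal move exists → not checkmate.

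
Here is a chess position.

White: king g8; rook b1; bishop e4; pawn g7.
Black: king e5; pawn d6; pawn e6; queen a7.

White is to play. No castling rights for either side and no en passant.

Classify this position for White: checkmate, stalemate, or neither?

neither

White to move; white king on g8.
In check: no.
Legal moves for White include: Kh8, Kf8, Kh7, Ba8, Bh7, Bb7, Bg6, Bc6, Bf5, Bd5, Bf3, Bd3, Bg2, Bc2, Bh1, Rb8, Rb7, Rb6, ... (list truncated; more exist).
White has legal moves and is not in check → neither.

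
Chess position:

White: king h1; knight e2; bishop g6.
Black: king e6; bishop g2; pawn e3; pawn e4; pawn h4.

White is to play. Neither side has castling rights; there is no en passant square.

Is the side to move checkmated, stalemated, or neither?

neither

White to move; white king on h1.
In check: yes, from the black bishop on g2.
King squares — g1: available; g2: available; h2: available.
Legal moves for White: Kh2, Kxg2, Kg1.
White is in check but has 3 legal moves → neither.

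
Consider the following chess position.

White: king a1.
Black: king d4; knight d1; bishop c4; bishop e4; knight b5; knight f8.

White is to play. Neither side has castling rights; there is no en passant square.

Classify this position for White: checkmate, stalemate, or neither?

stalemate

White to move; white king on a1.
In check: no.
King squares — b1: attacked by Be4; a2: attacked by Bc4; b2: attacked by Nd1.
Legal moves for White: none.
Not in check and no legal moves → stalemate.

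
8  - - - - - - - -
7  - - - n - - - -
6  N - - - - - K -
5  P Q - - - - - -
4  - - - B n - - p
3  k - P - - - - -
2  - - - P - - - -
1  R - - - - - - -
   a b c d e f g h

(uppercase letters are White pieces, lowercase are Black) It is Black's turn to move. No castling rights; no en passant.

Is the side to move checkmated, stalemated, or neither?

Black to move; black king on a3.
In check: yes, from the white rook on a1.
King squares — a2: attacked by Ra1; b2: attacked by Qb5; b3: attacked by Qb5; a4: attacked by Ra1; b4: attacked by Pc3.
Legal moves for Black: none.
In check with no legal moves → checkmate.

checkmate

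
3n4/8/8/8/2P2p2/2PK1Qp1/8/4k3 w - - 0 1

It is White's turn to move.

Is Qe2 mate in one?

After Qe2: black king on e1; in check: yes, from the white queen on e2.
King squares — d1: attacked by Qe2; f1: attacked by Qe2; d2: attacked by Qe2; e2: attacked by Kd3; f2: attacked by Qe2.
Black has no legal moves → checkmate.

yes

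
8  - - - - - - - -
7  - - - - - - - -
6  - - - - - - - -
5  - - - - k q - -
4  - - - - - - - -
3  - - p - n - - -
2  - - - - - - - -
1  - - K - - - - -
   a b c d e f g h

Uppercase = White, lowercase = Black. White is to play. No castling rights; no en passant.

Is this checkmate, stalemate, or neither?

stalemate

White to move; white king on c1.
In check: no.
King squares — b1: attacked by Qf5; d1: attacked by Ne3; b2: attacked by Pc3; c2: attacked by Ne3; d2: attacked by Pc3.
Legal moves for White: none.
Not in check and no legal moves → stalemate.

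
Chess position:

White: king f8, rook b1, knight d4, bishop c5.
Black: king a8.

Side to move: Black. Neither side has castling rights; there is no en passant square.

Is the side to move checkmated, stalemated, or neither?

stalemate

Black to move; black king on a8.
In check: no.
King squares — a7: attacked by Bc5; b7: attacked by Rb1; b8: attacked by Rb1.
Legal moves for Black: none.
Not in check and no legal moves → stalemate.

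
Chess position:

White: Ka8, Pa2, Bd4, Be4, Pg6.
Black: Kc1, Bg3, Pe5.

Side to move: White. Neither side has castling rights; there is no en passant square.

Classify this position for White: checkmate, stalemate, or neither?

White to move; white king on a8.
In check: no.
Legal moves for White include: Kb8, Kb7, Ka7, Bb7, Bc6, Bf5, Bd5, Bf3, Bd3, Bg2, Bc2, Bh1, Bb1, Ba7, Bb6, Bxe5, Bc5, Be3+, ... (list truncated; more exist).
White has legal moves and is not in check → neither.

neither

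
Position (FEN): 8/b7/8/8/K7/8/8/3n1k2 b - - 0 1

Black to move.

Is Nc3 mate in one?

no

After Nc3: white king on a4; in check: yes, from the black knight on c3.
White has 4 legal replies: Ka5, Kb4, Kb3, Ka3.
In check but a legal move exists → not checkmate.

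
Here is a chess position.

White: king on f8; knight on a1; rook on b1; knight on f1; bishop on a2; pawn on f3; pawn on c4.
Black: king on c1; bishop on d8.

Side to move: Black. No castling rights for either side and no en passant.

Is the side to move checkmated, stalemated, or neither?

checkmate

Black to move; black king on c1.
In check: yes, from the white rook on b1.
King squares — b1: attacked by Ba2; d1: attacked by Rb1; b2: attacked by Rb1; c2: attacked by Na1; d2: attacked by Nf1.
Legal moves for Black: none.
In check with no legal moves → checkmate.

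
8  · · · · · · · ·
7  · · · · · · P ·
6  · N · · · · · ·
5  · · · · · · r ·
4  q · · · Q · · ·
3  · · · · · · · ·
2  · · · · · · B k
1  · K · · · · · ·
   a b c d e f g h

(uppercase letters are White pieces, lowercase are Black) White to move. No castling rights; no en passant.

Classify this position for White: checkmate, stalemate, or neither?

neither

White to move; white king on b1.
In check: no.
Legal moves for White include: Nc8, Na8, Nd7, Nd5, Nc4, Nxa4, Qe8, Qa8, Qh7+, Qe7, Qb7, Qg6, Qe6, Qc6, Qf5, Qe5+, Qd5, Qh4+, ... (list truncated; more exist).
White has legal moves and is not in check → neither.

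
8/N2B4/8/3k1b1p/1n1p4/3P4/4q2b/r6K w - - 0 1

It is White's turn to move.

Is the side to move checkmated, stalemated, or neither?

White to move; white king on h1.
In check: yes, from the black rook on a1.
King squares — g1: attacked by Ra1; g2: attacked by Qe2; h2: attacked by Qe2.
Legal moves for White: none.
In check with no legal moves → checkmate.

checkmate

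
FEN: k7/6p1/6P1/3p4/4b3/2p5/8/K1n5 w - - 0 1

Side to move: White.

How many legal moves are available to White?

White to move; king on a1.
In check: no.
Legal moves: none.
Count: 0.

0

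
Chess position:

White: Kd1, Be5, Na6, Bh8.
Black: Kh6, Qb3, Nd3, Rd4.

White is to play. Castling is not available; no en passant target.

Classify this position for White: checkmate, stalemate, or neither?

White to move; white king on d1.
In check: yes, from the black queen on b3.
Legal moves for White: Ke2, Kd2.
White is in check but has 2 legal moves → neither.

neither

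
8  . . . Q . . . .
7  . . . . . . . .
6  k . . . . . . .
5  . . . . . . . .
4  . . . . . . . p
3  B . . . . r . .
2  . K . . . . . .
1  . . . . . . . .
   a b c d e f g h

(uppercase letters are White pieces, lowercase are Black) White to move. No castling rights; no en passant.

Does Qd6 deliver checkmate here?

After Qd6: black king on a6; in check: yes, from the white queen on d6.
Black has 4 legal replies: Kb7, Ka7, Kb5, Ka5.
In check but a legal move exists → not checkmate.

no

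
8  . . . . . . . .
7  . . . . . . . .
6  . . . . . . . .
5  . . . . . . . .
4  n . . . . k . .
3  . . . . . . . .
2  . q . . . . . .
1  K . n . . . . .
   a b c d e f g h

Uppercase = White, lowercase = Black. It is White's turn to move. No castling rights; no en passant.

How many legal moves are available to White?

White to move; king on a1.
In check: yes, from the black queen on b2.
Legal moves: none.
Count: 0.

0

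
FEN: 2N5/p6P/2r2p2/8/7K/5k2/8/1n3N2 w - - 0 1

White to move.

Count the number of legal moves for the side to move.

White to move; king on h4.
In check: no.
Legal moves: Ne7, Nxa7, Nd6, Nb6, Kh5, Kh3, Ng3, Ne3, Nh2+, Nd2+, h8=Q, h8=R, h8=B, h8=N.
Count: 14.

14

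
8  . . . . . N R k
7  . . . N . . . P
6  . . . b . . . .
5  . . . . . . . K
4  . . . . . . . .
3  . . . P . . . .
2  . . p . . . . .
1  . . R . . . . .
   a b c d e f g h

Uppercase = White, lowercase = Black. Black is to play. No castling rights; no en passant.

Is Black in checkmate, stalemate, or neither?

Black to move; black king on h8.
In check: yes, from the white rook on g8.
King squares — g7: attacked by Rg8; h7: attacked by Nf8; g8: attacked by Ph7.
Legal moves for Black: none.
In check with no legal moves → checkmate.

checkmate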